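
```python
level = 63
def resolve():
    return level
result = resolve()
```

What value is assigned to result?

Step 1: level = 63 is defined in the global scope.
Step 2: resolve() looks up level. No local level exists, so Python checks the global scope via LEGB rule and finds level = 63.
Step 3: result = 63

The answer is 63.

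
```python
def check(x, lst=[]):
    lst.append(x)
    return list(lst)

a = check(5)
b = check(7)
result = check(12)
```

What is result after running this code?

Step 1: Default list is shared. list() creates copies for return values.
Step 2: Internal list grows: [5] -> [5, 7] -> [5, 7, 12].
Step 3: result = [5, 7, 12]

The answer is [5, 7, 12].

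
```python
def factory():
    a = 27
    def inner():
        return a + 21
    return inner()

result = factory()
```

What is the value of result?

Step 1: factory() defines a = 27.
Step 2: inner() reads a = 27 from enclosing scope, returns 27 + 21 = 48.
Step 3: result = 48

The answer is 48.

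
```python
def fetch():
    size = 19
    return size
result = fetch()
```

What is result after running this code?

Step 1: fetch() defines size = 19 in its local scope.
Step 2: return size finds the local variable size = 19.
Step 3: result = 19

The answer is 19.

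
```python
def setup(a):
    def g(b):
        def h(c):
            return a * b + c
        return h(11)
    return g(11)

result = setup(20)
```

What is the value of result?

Step 1: a = 20, b = 11, c = 11.
Step 2: h() computes a * b + c = 20 * 11 + 11 = 231.
Step 3: result = 231

The answer is 231.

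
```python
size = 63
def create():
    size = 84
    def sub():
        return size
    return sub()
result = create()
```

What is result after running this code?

Step 1: size = 63 globally, but create() defines size = 84 locally.
Step 2: sub() looks up size. Not in local scope, so checks enclosing scope (create) and finds size = 84.
Step 3: result = 84

The answer is 84.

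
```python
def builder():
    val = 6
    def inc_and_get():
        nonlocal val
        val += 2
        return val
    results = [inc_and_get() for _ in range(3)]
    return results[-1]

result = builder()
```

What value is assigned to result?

Step 1: val = 6.
Step 2: Three calls to inc_and_get(), each adding 2.
Step 3: Last value = 6 + 2 * 3 = 12

The answer is 12.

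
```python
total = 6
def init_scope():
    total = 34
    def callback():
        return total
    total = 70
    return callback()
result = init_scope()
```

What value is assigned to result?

Step 1: init_scope() sets total = 34, then later total = 70.
Step 2: callback() is called after total is reassigned to 70. Closures capture variables by reference, not by value.
Step 3: result = 70

The answer is 70.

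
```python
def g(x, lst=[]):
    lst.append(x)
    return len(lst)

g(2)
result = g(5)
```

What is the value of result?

Step 1: Mutable default list persists between calls.
Step 2: First call: lst = [2], len = 1. Second call: lst = [2, 5], len = 2.
Step 3: result = 2

The answer is 2.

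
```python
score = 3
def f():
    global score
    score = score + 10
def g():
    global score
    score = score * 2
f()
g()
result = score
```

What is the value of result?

Step 1: score = 3.
Step 2: f() adds 10: score = 3 + 10 = 13.
Step 3: g() doubles: score = 13 * 2 = 26.
Step 4: result = 26

The answer is 26.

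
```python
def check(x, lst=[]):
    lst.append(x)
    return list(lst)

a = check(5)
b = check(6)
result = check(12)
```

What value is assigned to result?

Step 1: Default list is shared. list() creates copies for return values.
Step 2: Internal list grows: [5] -> [5, 6] -> [5, 6, 12].
Step 3: result = [5, 6, 12]

The answer is [5, 6, 12].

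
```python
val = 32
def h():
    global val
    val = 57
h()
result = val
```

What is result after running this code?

Step 1: val = 32 globally.
Step 2: h() declares global val and sets it to 57.
Step 3: After h(), global val = 57. result = 57

The answer is 57.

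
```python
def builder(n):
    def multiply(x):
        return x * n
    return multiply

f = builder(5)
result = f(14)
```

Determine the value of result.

Step 1: builder(5) returns multiply closure with n = 5.
Step 2: f(14) computes 14 * 5 = 70.
Step 3: result = 70

The answer is 70.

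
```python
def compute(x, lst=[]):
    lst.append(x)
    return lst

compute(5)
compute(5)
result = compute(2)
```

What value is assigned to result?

Step 1: Mutable default argument gotcha! The list [] is created once.
Step 2: Each call appends to the SAME list: [5], [5, 5], [5, 5, 2].
Step 3: result = [5, 5, 2]

The answer is [5, 5, 2].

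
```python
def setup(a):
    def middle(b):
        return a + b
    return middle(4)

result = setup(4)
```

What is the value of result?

Step 1: setup(4) passes a = 4.
Step 2: middle(4) has b = 4, reads a = 4 from enclosing.
Step 3: result = 4 + 4 = 8

The answer is 8.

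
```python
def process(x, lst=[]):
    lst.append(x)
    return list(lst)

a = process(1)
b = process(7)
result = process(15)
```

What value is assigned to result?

Step 1: Default list is shared. list() creates copies for return values.
Step 2: Internal list grows: [1] -> [1, 7] -> [1, 7, 15].
Step 3: result = [1, 7, 15]

The answer is [1, 7, 15].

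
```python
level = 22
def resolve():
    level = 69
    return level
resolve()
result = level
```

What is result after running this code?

Step 1: level = 22 globally.
Step 2: resolve() creates a LOCAL level = 69 (no global keyword!).
Step 3: The global level is unchanged. result = 22

The answer is 22.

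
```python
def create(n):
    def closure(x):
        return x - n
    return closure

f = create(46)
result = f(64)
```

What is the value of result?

Step 1: create(46) creates a closure capturing n = 46.
Step 2: f(64) computes 64 - 46 = 18.
Step 3: result = 18

The answer is 18.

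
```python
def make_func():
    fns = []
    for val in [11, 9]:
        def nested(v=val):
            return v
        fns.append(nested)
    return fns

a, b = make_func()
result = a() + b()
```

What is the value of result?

Step 1: Default argument v=val captures val at each iteration.
Step 2: a() returns 11 (captured at first iteration), b() returns 9 (captured at second).
Step 3: result = 11 + 9 = 20

The answer is 20.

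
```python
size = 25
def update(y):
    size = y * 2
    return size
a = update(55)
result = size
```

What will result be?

Step 1: Global size = 25.
Step 2: update(55) creates local size = 55 * 2 = 110.
Step 3: Global size unchanged because no global keyword. result = 25

The answer is 25.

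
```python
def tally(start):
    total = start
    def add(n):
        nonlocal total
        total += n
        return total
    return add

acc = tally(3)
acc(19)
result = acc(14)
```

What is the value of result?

Step 1: tally(3) creates closure with total = 3.
Step 2: First acc(19): total = 3 + 19 = 22.
Step 3: Second acc(14): total = 22 + 14 = 36. result = 36

The answer is 36.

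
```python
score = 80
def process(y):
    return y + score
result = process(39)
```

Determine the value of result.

Step 1: score = 80 is defined globally.
Step 2: process(39) uses parameter y = 39 and looks up score from global scope = 80.
Step 3: result = 39 + 80 = 119

The answer is 119.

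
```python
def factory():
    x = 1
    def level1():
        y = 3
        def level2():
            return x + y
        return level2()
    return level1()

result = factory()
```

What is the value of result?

Step 1: x = 1 in factory. y = 3 in level1.
Step 2: level2() reads x = 1 and y = 3 from enclosing scopes.
Step 3: result = 1 + 3 = 4

The answer is 4.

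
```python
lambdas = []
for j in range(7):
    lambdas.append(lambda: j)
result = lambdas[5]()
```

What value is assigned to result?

Step 1: The loop creates 7 lambdas, all referencing the same variable j.
Step 2: After the loop, j = 6 (final value).
Step 3: lambdas[5]() looks up j at call time and finds 6. This is the late binding gotcha. result = 6

The answer is 6.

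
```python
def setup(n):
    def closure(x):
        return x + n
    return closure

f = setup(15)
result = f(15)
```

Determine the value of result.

Step 1: setup(15) creates a closure that captures n = 15.
Step 2: f(15) calls the closure with x = 15, returning 15 + 15 = 30.
Step 3: result = 30

The answer is 30.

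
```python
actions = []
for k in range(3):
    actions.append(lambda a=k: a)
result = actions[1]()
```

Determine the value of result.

Step 1: Default argument a=k captures k's value at each iteration.
Step 2: actions[1] captured a = 1 when k was 1.
Step 3: result = 1

The answer is 1.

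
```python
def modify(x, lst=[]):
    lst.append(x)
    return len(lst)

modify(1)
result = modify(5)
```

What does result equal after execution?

Step 1: Mutable default list persists between calls.
Step 2: First call: lst = [1], len = 1. Second call: lst = [1, 5], len = 2.
Step 3: result = 2

The answer is 2.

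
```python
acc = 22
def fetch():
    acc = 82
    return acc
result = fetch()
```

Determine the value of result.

Step 1: Global acc = 22.
Step 2: fetch() creates local acc = 82, shadowing the global.
Step 3: Returns local acc = 82. result = 82

The answer is 82.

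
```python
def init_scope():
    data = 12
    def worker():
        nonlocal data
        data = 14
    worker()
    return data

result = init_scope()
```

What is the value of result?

Step 1: init_scope() sets data = 12.
Step 2: worker() uses nonlocal to reassign data = 14.
Step 3: result = 14

The answer is 14.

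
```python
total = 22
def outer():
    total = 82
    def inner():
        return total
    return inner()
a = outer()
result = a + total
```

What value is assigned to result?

Step 1: outer() has local total = 82. inner() reads from enclosing.
Step 2: outer() returns 82. Global total = 22 unchanged.
Step 3: result = 82 + 22 = 104

The answer is 104.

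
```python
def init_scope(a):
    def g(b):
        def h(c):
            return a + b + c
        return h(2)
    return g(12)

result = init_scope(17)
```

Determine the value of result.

Step 1: a = 17, b = 12, c = 2 across three nested scopes.
Step 2: h() accesses all three via LEGB rule.
Step 3: result = 17 + 12 + 2 = 31

The answer is 31.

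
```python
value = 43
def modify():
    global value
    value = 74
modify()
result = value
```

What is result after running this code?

Step 1: value = 43 globally.
Step 2: modify() declares global value and sets it to 74.
Step 3: After modify(), global value = 74. result = 74

The answer is 74.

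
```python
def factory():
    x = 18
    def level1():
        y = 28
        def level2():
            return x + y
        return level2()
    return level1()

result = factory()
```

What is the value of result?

Step 1: x = 18 in factory. y = 28 in level1.
Step 2: level2() reads x = 18 and y = 28 from enclosing scopes.
Step 3: result = 18 + 28 = 46

The answer is 46.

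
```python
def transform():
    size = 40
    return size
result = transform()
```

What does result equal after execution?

Step 1: transform() defines size = 40 in its local scope.
Step 2: return size finds the local variable size = 40.
Step 3: result = 40

The answer is 40.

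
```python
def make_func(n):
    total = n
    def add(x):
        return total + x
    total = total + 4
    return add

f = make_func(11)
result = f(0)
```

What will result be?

Step 1: make_func(11) sets total = 11, then total = 11 + 4 = 15.
Step 2: Closures capture by reference, so add sees total = 15.
Step 3: f(0) returns 15 + 0 = 15

The answer is 15.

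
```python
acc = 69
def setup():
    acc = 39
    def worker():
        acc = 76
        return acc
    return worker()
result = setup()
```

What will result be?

Step 1: Three scopes define acc: global (69), setup (39), worker (76).
Step 2: worker() has its own local acc = 76, which shadows both enclosing and global.
Step 3: result = 76 (local wins in LEGB)

The answer is 76.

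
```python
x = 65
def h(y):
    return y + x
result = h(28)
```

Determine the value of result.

Step 1: x = 65 is defined globally.
Step 2: h(28) uses parameter y = 28 and looks up x from global scope = 65.
Step 3: result = 28 + 65 = 93

The answer is 93.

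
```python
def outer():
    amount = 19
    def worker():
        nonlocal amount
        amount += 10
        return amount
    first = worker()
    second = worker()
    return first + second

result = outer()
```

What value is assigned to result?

Step 1: amount starts at 19.
Step 2: First call: amount = 19 + 10 = 29, returns 29.
Step 3: Second call: amount = 29 + 10 = 39, returns 39.
Step 4: result = 29 + 39 = 68

The answer is 68.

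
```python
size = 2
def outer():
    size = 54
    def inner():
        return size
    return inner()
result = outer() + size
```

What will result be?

Step 1: Global size = 2. outer() shadows with size = 54.
Step 2: inner() returns enclosing size = 54. outer() = 54.
Step 3: result = 54 + global size (2) = 56

The answer is 56.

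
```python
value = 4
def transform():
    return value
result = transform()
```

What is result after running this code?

Step 1: value = 4 is defined in the global scope.
Step 2: transform() looks up value. No local value exists, so Python checks the global scope via LEGB rule and finds value = 4.
Step 3: result = 4

The answer is 4.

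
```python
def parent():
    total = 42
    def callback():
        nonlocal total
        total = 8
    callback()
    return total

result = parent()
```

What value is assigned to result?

Step 1: parent() sets total = 42.
Step 2: callback() uses nonlocal to reassign total = 8.
Step 3: result = 8

The answer is 8.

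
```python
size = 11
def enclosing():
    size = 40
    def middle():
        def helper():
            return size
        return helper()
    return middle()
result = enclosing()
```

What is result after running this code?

Step 1: enclosing() defines size = 40. middle() and helper() have no local size.
Step 2: helper() checks local (none), enclosing middle() (none), enclosing enclosing() and finds size = 40.
Step 3: result = 40

The answer is 40.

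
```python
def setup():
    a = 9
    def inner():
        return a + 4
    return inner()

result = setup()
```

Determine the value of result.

Step 1: setup() defines a = 9.
Step 2: inner() reads a = 9 from enclosing scope, returns 9 + 4 = 13.
Step 3: result = 13

The answer is 13.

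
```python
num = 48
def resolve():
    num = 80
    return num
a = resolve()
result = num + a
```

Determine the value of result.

Step 1: Global num = 48. resolve() returns local num = 80.
Step 2: a = 80. Global num still = 48.
Step 3: result = 48 + 80 = 128

The answer is 128.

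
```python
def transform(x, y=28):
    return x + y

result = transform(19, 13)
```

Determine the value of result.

Step 1: transform(19, 13) overrides default y with 13.
Step 2: Returns 19 + 13 = 32.
Step 3: result = 32

The answer is 32.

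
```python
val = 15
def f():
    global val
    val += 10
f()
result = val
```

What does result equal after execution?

Step 1: val = 15 globally.
Step 2: f() modifies global val: val += 10 = 25.
Step 3: result = 25

The answer is 25.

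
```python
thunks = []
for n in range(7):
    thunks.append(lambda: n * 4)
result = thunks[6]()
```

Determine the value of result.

Step 1: All lambdas reference the same variable n (late binding).
Step 2: After the loop, n = 6. Every lambda returns n * 4.
Step 3: thunks[6]() = 6 * 4 = 24

The answer is 24.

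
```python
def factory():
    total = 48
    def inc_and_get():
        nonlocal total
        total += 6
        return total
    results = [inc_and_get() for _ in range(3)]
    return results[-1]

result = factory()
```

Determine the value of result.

Step 1: total = 48.
Step 2: Three calls to inc_and_get(), each adding 6.
Step 3: Last value = 48 + 6 * 3 = 66

The answer is 66.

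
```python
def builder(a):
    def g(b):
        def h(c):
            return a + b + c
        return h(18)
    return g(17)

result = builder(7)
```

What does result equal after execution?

Step 1: a = 7, b = 17, c = 18 across three nested scopes.
Step 2: h() accesses all three via LEGB rule.
Step 3: result = 7 + 17 + 18 = 42

The answer is 42.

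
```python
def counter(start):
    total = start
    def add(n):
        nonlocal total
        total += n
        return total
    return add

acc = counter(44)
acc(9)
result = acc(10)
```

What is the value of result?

Step 1: counter(44) creates closure with total = 44.
Step 2: First acc(9): total = 44 + 9 = 53.
Step 3: Second acc(10): total = 53 + 10 = 63. result = 63

The answer is 63.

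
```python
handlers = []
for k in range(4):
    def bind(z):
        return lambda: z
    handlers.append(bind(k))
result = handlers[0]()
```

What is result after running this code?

Step 1: bind(k) creates a new scope capturing z = k at call time.
Step 2: handlers[0] = bind(0), so its lambda captures z = 0.
Step 3: result = 0 (closure factory fixes late binding)

The answer is 0.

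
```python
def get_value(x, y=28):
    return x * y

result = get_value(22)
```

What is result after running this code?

Step 1: get_value(22) uses default y = 28.
Step 2: Returns 22 * 28 = 616.
Step 3: result = 616

The answer is 616.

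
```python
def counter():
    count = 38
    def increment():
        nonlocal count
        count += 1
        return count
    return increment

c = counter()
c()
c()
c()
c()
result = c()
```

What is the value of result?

Step 1: counter() creates closure with count = 38.
Step 2: Each c() call increments count via nonlocal. After 5 calls: 38 + 5 = 43.
Step 3: result = 43

The answer is 43.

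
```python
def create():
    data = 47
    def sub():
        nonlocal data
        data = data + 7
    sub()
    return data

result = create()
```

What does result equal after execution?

Step 1: create() sets data = 47.
Step 2: sub() uses nonlocal to modify data in create's scope: data = 47 + 7 = 54.
Step 3: create() returns the modified data = 54

The answer is 54.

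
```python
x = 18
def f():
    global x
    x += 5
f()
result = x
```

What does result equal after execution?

Step 1: x = 18 globally.
Step 2: f() modifies global x: x += 5 = 23.
Step 3: result = 23

The answer is 23.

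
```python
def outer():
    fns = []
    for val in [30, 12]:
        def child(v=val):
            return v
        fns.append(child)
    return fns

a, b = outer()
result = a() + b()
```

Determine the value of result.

Step 1: Default argument v=val captures val at each iteration.
Step 2: a() returns 30 (captured at first iteration), b() returns 12 (captured at second).
Step 3: result = 30 + 12 = 42

The answer is 42.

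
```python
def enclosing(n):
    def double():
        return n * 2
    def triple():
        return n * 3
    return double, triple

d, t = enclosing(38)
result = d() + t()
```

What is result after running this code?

Step 1: Both closures capture the same n = 38.
Step 2: d() = 38 * 2 = 76, t() = 38 * 3 = 114.
Step 3: result = 76 + 114 = 190

The answer is 190.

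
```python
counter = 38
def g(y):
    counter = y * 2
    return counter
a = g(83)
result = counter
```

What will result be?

Step 1: Global counter = 38.
Step 2: g(83) creates local counter = 83 * 2 = 166.
Step 3: Global counter unchanged because no global keyword. result = 38

The answer is 38.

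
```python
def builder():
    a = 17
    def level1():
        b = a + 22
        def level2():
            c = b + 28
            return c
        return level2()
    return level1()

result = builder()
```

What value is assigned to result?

Step 1: a = 17. b = a + 22 = 39.
Step 2: c = b + 28 = 39 + 28 = 67.
Step 3: result = 67

The answer is 67.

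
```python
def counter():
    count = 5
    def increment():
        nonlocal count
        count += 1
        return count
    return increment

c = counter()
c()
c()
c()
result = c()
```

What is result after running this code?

Step 1: counter() creates closure with count = 5.
Step 2: Each c() call increments count via nonlocal. After 4 calls: 5 + 4 = 9.
Step 3: result = 9

The answer is 9.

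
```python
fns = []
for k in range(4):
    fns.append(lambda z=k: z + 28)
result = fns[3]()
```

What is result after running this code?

Step 1: Default argument z=k captures k's value at definition time.
Step 2: fns[3] was defined when k = 3, so z defaults to 3.
Step 3: result = 3 + 28 = 31 (default arg fixes the late binding issue)

The answer is 31.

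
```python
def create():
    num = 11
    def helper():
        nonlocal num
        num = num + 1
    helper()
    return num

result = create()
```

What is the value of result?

Step 1: create() sets num = 11.
Step 2: helper() uses nonlocal to modify num in create's scope: num = 11 + 1 = 12.
Step 3: create() returns the modified num = 12

The answer is 12.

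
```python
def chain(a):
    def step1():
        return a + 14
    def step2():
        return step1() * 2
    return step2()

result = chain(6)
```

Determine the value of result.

Step 1: chain(6) captures a = 6.
Step 2: step2() calls step1() which returns 6 + 14 = 20.
Step 3: step2() returns 20 * 2 = 40

The answer is 40.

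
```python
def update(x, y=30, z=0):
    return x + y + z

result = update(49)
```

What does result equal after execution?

Step 1: update(49) uses defaults y = 30, z = 0.
Step 2: Returns 49 + 30 + 0 = 79.
Step 3: result = 79

The answer is 79.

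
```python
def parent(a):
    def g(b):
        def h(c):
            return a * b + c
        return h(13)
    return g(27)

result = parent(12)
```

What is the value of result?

Step 1: a = 12, b = 27, c = 13.
Step 2: h() computes a * b + c = 12 * 27 + 13 = 337.
Step 3: result = 337

The answer is 337.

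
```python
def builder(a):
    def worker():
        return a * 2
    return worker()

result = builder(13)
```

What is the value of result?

Step 1: builder(13) binds parameter a = 13.
Step 2: worker() accesses a = 13 from enclosing scope.
Step 3: result = 13 * 2 = 26

The answer is 26.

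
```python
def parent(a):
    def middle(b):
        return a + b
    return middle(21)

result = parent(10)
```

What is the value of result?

Step 1: parent(10) passes a = 10.
Step 2: middle(21) has b = 21, reads a = 10 from enclosing.
Step 3: result = 10 + 21 = 31

The answer is 31.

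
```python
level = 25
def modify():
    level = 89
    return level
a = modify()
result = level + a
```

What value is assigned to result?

Step 1: Global level = 25. modify() returns local level = 89.
Step 2: a = 89. Global level still = 25.
Step 3: result = 25 + 89 = 114

The answer is 114.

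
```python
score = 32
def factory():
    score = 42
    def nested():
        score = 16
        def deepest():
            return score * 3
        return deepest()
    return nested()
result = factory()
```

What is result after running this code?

Step 1: deepest() looks up score through LEGB: not local, finds score = 16 in enclosing nested().
Step 2: Returns 16 * 3 = 48.
Step 3: result = 48

The answer is 48.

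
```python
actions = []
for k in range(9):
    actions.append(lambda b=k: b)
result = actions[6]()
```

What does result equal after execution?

Step 1: Default argument b=k captures k's value at each iteration.
Step 2: actions[6] captured b = 6 when k was 6.
Step 3: result = 6

The answer is 6.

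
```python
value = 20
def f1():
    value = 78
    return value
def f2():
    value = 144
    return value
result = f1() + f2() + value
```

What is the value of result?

Step 1: Each function shadows global value with its own local.
Step 2: f1() returns 78, f2() returns 144.
Step 3: Global value = 20 is unchanged. result = 78 + 144 + 20 = 242

The answer is 242.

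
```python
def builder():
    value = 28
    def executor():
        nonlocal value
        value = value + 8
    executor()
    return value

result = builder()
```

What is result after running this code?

Step 1: builder() sets value = 28.
Step 2: executor() uses nonlocal to modify value in builder's scope: value = 28 + 8 = 36.
Step 3: builder() returns the modified value = 36

The answer is 36.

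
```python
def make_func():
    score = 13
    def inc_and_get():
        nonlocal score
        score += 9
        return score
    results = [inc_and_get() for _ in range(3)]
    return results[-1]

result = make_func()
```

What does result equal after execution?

Step 1: score = 13.
Step 2: Three calls to inc_and_get(), each adding 9.
Step 3: Last value = 13 + 9 * 3 = 40

The answer is 40.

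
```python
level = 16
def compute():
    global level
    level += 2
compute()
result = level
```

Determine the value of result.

Step 1: level = 16 globally.
Step 2: compute() modifies global level: level += 2 = 18.
Step 3: result = 18

The answer is 18.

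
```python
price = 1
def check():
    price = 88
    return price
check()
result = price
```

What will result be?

Step 1: price = 1 globally.
Step 2: check() creates a LOCAL price = 88 (no global keyword!).
Step 3: The global price is unchanged. result = 1

The answer is 1.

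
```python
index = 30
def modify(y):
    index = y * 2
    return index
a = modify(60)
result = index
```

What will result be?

Step 1: Global index = 30.
Step 2: modify(60) creates local index = 60 * 2 = 120.
Step 3: Global index unchanged because no global keyword. result = 30

The answer is 30.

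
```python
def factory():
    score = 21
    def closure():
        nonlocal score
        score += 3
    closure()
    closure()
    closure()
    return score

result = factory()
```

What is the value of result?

Step 1: score starts at 21.
Step 2: closure() is called 3 times, each adding 3.
Step 3: score = 21 + 3 * 3 = 30

The answer is 30.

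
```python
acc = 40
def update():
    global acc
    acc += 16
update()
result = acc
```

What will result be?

Step 1: acc = 40 globally.
Step 2: update() modifies global acc: acc += 16 = 56.
Step 3: result = 56

The answer is 56.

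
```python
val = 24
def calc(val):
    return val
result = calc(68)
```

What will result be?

Step 1: Global val = 24.
Step 2: calc(68) takes parameter val = 68, which shadows the global.
Step 3: result = 68

The answer is 68.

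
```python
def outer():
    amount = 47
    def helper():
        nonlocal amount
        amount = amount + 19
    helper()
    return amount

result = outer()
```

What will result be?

Step 1: outer() sets amount = 47.
Step 2: helper() uses nonlocal to modify amount in outer's scope: amount = 47 + 19 = 66.
Step 3: outer() returns the modified amount = 66

The answer is 66.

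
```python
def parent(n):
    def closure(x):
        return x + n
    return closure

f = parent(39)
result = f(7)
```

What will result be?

Step 1: parent(39) creates a closure that captures n = 39.
Step 2: f(7) calls the closure with x = 7, returning 7 + 39 = 46.
Step 3: result = 46

The answer is 46.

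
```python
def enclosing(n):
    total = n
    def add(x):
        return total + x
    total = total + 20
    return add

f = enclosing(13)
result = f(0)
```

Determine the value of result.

Step 1: enclosing(13) sets total = 13, then total = 13 + 20 = 33.
Step 2: Closures capture by reference, so add sees total = 33.
Step 3: f(0) returns 33 + 0 = 33

The answer is 33.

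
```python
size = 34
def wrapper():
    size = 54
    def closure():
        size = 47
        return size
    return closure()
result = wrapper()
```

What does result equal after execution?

Step 1: Three scopes define size: global (34), wrapper (54), closure (47).
Step 2: closure() has its own local size = 47, which shadows both enclosing and global.
Step 3: result = 47 (local wins in LEGB)

The answer is 47.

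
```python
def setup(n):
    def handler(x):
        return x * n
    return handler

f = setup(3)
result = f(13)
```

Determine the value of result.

Step 1: setup(3) creates a closure capturing n = 3.
Step 2: f(13) computes 13 * 3 = 39.
Step 3: result = 39

The answer is 39.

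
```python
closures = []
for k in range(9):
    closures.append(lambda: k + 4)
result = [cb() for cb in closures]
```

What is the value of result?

Step 1: All lambdas capture k by reference. After the loop, k = 8.
Step 2: Each call returns 8 + 4 = 12.
Step 3: result = [12, 12, 12, 12, 12, 12, 12, 12, 12]

The answer is [12, 12, 12, 12, 12, 12, 12, 12, 12].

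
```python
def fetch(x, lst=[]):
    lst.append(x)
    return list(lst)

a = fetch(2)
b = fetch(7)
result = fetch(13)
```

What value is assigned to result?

Step 1: Default list is shared. list() creates copies for return values.
Step 2: Internal list grows: [2] -> [2, 7] -> [2, 7, 13].
Step 3: result = [2, 7, 13]

The answer is [2, 7, 13].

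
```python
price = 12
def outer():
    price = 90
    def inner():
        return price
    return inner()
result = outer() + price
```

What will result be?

Step 1: Global price = 12. outer() shadows with price = 90.
Step 2: inner() returns enclosing price = 90. outer() = 90.
Step 3: result = 90 + global price (12) = 102

The answer is 102.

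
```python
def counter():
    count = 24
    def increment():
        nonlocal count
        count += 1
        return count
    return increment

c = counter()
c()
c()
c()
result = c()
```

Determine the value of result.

Step 1: counter() creates closure with count = 24.
Step 2: Each c() call increments count via nonlocal. After 4 calls: 24 + 4 = 28.
Step 3: result = 28

The answer is 28.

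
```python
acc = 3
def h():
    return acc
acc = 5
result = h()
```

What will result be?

Step 1: acc is first set to 3, then reassigned to 5.
Step 2: h() is called after the reassignment, so it looks up the current global acc = 5.
Step 3: result = 5

The answer is 5.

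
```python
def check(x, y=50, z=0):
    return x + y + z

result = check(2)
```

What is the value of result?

Step 1: check(2) uses defaults y = 50, z = 0.
Step 2: Returns 2 + 50 + 0 = 52.
Step 3: result = 52

The answer is 52.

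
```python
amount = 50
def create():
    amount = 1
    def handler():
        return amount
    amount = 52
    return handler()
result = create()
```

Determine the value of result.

Step 1: create() sets amount = 1, then later amount = 52.
Step 2: handler() is called after amount is reassigned to 52. Closures capture variables by reference, not by value.
Step 3: result = 52

The answer is 52.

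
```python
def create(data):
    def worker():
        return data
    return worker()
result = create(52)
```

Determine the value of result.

Step 1: create(52) binds parameter data = 52.
Step 2: worker() looks up data in enclosing scope and finds the parameter data = 52.
Step 3: result = 52

The answer is 52.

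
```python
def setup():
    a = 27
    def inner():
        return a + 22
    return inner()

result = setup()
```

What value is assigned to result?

Step 1: setup() defines a = 27.
Step 2: inner() reads a = 27 from enclosing scope, returns 27 + 22 = 49.
Step 3: result = 49

The answer is 49.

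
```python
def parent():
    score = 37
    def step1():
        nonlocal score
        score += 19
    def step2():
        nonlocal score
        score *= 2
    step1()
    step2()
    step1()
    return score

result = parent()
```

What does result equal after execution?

Step 1: score = 37.
Step 2: step1(): score = 37 + 19 = 56.
Step 3: step2(): score = 56 * 2 = 112.
Step 4: step1(): score = 112 + 19 = 131. result = 131

The answer is 131.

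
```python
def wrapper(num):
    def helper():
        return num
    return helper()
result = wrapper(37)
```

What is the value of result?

Step 1: wrapper(37) binds parameter num = 37.
Step 2: helper() looks up num in enclosing scope and finds the parameter num = 37.
Step 3: result = 37

The answer is 37.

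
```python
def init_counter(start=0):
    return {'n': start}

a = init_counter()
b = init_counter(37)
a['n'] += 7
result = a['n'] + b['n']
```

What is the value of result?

Step 1: init_counter() returns a new dict each call (immutable default 0).
Step 2: a = {'n': 0}, b = {'n': 37}.
Step 3: a['n'] += 7 = 7. result = 7 + 37 = 44

The answer is 44.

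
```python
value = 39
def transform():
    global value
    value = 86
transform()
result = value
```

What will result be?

Step 1: value = 39 globally.
Step 2: transform() declares global value and sets it to 86.
Step 3: After transform(), global value = 86. result = 86

The answer is 86.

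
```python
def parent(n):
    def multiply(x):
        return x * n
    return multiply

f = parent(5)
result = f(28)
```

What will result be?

Step 1: parent(5) returns multiply closure with n = 5.
Step 2: f(28) computes 28 * 5 = 140.
Step 3: result = 140

The answer is 140.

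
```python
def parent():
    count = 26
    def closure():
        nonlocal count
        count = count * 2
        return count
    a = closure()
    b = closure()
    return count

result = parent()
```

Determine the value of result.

Step 1: count starts at 26.
Step 2: First closure(): count = 26 * 2 = 52.
Step 3: Second closure(): count = 52 * 2 = 104.
Step 4: result = 104

The answer is 104.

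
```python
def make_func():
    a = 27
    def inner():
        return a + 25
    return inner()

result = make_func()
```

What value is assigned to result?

Step 1: make_func() defines a = 27.
Step 2: inner() reads a = 27 from enclosing scope, returns 27 + 25 = 52.
Step 3: result = 52

The answer is 52.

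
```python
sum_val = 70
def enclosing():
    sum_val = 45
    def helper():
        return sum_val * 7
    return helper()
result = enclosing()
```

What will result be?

Step 1: enclosing() shadows global sum_val with sum_val = 45.
Step 2: helper() finds sum_val = 45 in enclosing scope, computes 45 * 7 = 315.
Step 3: result = 315

The answer is 315.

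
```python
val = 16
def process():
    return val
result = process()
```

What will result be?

Step 1: val = 16 is defined in the global scope.
Step 2: process() looks up val. No local val exists, so Python checks the global scope via LEGB rule and finds val = 16.
Step 3: result = 16

The answer is 16.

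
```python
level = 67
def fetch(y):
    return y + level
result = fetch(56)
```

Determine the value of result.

Step 1: level = 67 is defined globally.
Step 2: fetch(56) uses parameter y = 56 and looks up level from global scope = 67.
Step 3: result = 56 + 67 = 123

The answer is 123.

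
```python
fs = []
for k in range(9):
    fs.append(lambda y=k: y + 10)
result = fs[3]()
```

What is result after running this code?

Step 1: Default argument y=k captures k's value at definition time.
Step 2: fs[3] was defined when k = 3, so y defaults to 3.
Step 3: result = 3 + 10 = 13 (default arg fixes the late binding issue)

The answer is 13.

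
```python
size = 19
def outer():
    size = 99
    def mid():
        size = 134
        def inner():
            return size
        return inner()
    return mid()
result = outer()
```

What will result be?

Step 1: Three levels of shadowing: global 19, outer 99, mid 134.
Step 2: inner() finds size = 134 in enclosing mid() scope.
Step 3: result = 134

The answer is 134.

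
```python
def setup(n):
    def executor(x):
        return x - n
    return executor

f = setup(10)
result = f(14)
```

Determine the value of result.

Step 1: setup(10) creates a closure capturing n = 10.
Step 2: f(14) computes 14 - 10 = 4.
Step 3: result = 4

The answer is 4.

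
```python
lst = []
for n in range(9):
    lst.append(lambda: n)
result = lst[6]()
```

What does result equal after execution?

Step 1: The loop creates 9 lambdas, all referencing the same variable n.
Step 2: After the loop, n = 8 (final value).
Step 3: lst[6]() looks up n at call time and finds 8. This is the late binding gotcha. result = 8

The answer is 8.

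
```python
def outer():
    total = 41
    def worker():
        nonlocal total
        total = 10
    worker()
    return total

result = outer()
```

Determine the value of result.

Step 1: outer() sets total = 41.
Step 2: worker() uses nonlocal to reassign total = 10.
Step 3: result = 10

The answer is 10.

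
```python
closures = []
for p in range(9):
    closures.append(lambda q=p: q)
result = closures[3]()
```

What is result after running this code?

Step 1: Default argument q=p captures p's value at each iteration.
Step 2: closures[3] captured q = 3 when p was 3.
Step 3: result = 3

The answer is 3.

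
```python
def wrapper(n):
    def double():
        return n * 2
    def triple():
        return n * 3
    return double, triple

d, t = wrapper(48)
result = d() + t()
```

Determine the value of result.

Step 1: Both closures capture the same n = 48.
Step 2: d() = 48 * 2 = 96, t() = 48 * 3 = 144.
Step 3: result = 96 + 144 = 240

The answer is 240.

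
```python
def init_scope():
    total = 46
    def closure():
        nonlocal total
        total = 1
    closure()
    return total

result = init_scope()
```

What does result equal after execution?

Step 1: init_scope() sets total = 46.
Step 2: closure() uses nonlocal to reassign total = 1.
Step 3: result = 1

The answer is 1.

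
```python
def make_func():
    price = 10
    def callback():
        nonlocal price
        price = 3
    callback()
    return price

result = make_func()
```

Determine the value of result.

Step 1: make_func() sets price = 10.
Step 2: callback() uses nonlocal to reassign price = 3.
Step 3: result = 3

The answer is 3.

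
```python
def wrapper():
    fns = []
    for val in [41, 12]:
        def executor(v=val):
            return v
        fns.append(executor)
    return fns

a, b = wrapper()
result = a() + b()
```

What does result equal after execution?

Step 1: Default argument v=val captures val at each iteration.
Step 2: a() returns 41 (captured at first iteration), b() returns 12 (captured at second).
Step 3: result = 41 + 12 = 53

The answer is 53.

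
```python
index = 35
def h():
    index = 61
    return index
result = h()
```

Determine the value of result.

Step 1: Global index = 35.
Step 2: h() creates local index = 61, shadowing the global.
Step 3: Returns local index = 61. result = 61

The answer is 61.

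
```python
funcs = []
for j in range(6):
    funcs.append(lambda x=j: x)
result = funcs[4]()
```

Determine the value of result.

Step 1: Default argument x=j captures j's value at each iteration.
Step 2: funcs[4] captured x = 4 when j was 4.
Step 3: result = 4

The answer is 4.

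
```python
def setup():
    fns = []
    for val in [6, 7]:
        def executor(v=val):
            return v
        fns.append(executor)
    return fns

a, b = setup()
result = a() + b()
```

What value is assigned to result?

Step 1: Default argument v=val captures val at each iteration.
Step 2: a() returns 6 (captured at first iteration), b() returns 7 (captured at second).
Step 3: result = 6 + 7 = 13

The answer is 13.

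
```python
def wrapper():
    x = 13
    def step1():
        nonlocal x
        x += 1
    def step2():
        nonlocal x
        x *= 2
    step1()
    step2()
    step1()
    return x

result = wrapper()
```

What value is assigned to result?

Step 1: x = 13.
Step 2: step1(): x = 13 + 1 = 14.
Step 3: step2(): x = 14 * 2 = 28.
Step 4: step1(): x = 28 + 1 = 29. result = 29

The answer is 29.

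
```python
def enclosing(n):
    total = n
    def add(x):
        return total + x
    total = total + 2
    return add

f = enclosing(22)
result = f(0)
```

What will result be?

Step 1: enclosing(22) sets total = 22, then total = 22 + 2 = 24.
Step 2: Closures capture by reference, so add sees total = 24.
Step 3: f(0) returns 24 + 0 = 24

The answer is 24.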